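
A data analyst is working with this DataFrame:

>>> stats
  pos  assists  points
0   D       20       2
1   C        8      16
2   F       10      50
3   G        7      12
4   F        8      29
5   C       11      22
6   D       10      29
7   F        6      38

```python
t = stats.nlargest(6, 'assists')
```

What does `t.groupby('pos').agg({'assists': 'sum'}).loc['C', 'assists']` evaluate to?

19

take 6 rows with largest assists:
  pos  assists  points
0   D       20       2
5   C       11      22
2   F       10      50
6   D       10      29
1   C        8      16
4   F        8      29
group by pos, sum of assists:
     assists
pos         
C         19
D         30
F         18
Hence 19.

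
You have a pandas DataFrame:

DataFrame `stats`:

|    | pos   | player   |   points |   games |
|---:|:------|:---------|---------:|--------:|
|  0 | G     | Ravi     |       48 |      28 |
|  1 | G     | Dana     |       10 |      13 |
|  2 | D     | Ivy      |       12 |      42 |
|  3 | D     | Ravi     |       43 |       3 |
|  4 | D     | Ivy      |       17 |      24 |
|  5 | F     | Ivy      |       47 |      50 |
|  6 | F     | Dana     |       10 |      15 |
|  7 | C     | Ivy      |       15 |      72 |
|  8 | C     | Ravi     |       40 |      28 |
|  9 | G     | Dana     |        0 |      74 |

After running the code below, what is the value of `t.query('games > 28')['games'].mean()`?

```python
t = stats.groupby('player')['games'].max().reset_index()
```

73.0

group by player, max of games:
player
Dana    74
Ivy     72
Ravi    28
Name: games, dtype: int64
reset_index():
  player  games
0   Dana     74
1    Ivy     72
2   Ravi     28
filter rows where games > 28:
  player  games
0   Dana     74
1    Ivy     72
The mean of column 'games' is 73.0.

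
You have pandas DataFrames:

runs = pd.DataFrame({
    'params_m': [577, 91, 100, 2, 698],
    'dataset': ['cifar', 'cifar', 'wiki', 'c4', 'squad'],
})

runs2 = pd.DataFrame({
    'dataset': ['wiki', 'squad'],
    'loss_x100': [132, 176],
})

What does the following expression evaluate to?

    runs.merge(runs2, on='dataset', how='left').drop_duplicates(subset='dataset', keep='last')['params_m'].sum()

merge on 'dataset' (how='left') → 5 rows:
   params_m dataset  loss_x100
0       577   cifar        NaN
1        91   cifar        NaN
2       100    wiki      132.0
3         2      c4        NaN
4       698   squad      176.0
drop duplicate dataset (keep=last):
   params_m dataset  loss_x100
1        91   cifar        NaN
2       100    wiki      132.0
3         2      c4        NaN
4       698   squad      176.0

891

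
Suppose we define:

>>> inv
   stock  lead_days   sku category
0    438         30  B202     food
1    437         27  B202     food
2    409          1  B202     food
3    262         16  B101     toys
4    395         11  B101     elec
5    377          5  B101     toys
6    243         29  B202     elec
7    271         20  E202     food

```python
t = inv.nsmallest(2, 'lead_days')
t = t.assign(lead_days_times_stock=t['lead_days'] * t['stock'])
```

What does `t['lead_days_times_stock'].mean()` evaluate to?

take 2 rows with smallest lead_days:
   stock  lead_days   sku category
2    409          1  B202     food
5    377          5  B101     toys
add column lead_days_times_stock = t['lead_days'] * t['stock']:
   stock  lead_days   sku category  lead_days_times_stock
2    409          1  B202     food                    409
5    377          5  B101     toys                   1885

1147.0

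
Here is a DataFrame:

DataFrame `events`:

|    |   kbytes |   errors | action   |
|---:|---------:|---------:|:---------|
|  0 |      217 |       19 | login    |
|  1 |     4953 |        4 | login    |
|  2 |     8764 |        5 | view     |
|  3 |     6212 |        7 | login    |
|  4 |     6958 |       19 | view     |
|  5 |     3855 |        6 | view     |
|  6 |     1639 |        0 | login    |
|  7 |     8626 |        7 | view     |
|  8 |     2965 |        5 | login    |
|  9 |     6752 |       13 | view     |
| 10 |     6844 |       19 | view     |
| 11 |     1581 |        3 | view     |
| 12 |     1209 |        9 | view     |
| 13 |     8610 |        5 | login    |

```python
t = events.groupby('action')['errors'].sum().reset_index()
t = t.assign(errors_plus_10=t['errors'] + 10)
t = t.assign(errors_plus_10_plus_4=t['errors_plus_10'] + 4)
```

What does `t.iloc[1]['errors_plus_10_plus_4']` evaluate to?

group by action, sum of errors:
action
login    40
view     81
Name: errors, dtype: int64
reset_index():
  action  errors
0  login      40
1   view      81
add column errors_plus_10 = t['errors'] + 10:
  action  errors  errors_plus_10
0  login      40              50
1   view      81              91
add column errors_plus_10_plus_4 = t['errors_plus_10'] + 4:
  action  errors  errors_plus_10  errors_plus_10_plus_4
0  login      40              50                     54
1   view      81              91                     95

95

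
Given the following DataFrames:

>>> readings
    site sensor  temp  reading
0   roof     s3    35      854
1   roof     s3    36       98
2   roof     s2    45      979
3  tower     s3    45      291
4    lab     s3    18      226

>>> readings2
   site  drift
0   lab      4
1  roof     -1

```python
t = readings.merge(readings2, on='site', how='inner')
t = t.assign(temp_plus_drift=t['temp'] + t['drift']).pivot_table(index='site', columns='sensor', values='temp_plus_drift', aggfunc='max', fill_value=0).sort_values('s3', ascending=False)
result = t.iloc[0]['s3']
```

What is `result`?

merge on 'site' (how='inner') → 4 rows:
   site sensor  temp  reading  drift
0  roof     s3    35      854     -1
1  roof     s3    36       98     -1
2  roof     s2    45      979     -1
3   lab     s3    18      226      4
add column temp_plus_drift = t['temp'] + t['drift']:
   site sensor  temp  reading  drift  temp_plus_drift
0  roof     s3    35      854     -1               34
1  roof     s3    36       98     -1               35
2  roof     s2    45      979     -1               44
3   lab     s3    18      226      4               22
pivot: rows=site, cols=sensor, max(temp_plus_drift):
sensor  s2  s3
site          
lab      0  22
roof    44  35
sort by s3 descending:
sensor  s2  s3
site          
roof    44  35
lab      0  22
Then the value at position 0, column 's3': 35

35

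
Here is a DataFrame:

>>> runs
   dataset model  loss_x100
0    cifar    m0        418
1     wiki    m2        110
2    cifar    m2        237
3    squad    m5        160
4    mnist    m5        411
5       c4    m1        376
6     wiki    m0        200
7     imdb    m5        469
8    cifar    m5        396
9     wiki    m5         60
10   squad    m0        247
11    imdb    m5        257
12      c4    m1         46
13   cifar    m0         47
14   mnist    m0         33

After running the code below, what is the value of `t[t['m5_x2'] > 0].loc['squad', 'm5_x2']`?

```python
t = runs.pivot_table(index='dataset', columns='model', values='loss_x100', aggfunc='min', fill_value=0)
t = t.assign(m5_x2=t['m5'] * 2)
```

320

pivot: rows=dataset, cols=model, min(loss_x100):
model     m0  m1   m2   m5
dataset                   
c4         0  46    0    0
cifar     47   0  237  396
imdb       0   0    0  257
mnist     33   0    0  411
squad    247   0    0  160
wiki     200   0  110   60
add column m5_x2 = t['m5'] * 2:
model     m0  m1   m2   m5  m5_x2
dataset                          
c4         0  46    0    0      0
cifar     47   0  237  396    792
imdb       0   0    0  257    514
mnist     33   0    0  411    822
squad    247   0    0  160    320
wiki     200   0  110   60    120
filter rows where m5_x2 > 0:
model     m0  m1   m2   m5  m5_x2
dataset                          
cifar     47   0  237  396    792
imdb       0   0    0  257    514
mnist     33   0    0  411    822
squad    247   0    0  160    320
wiki     200   0  110   60    120
Then the value at row 'squad', column 'm5_x2': 320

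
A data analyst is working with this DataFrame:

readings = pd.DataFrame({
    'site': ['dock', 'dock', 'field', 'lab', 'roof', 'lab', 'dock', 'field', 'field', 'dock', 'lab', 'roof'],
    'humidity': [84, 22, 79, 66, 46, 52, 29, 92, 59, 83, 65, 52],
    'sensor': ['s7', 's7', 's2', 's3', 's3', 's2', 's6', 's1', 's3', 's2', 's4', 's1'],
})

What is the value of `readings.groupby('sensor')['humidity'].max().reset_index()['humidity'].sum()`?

419

group by sensor, max of humidity:
sensor
s1    92
s2    83
s3    66
s4    65
s6    29
s7    84
Name: humidity, dtype: int64
reset_index():
  sensor  humidity
0     s1        92
1     s2        83
2     s3        66
3     s4        65
4     s6        29
5     s7        84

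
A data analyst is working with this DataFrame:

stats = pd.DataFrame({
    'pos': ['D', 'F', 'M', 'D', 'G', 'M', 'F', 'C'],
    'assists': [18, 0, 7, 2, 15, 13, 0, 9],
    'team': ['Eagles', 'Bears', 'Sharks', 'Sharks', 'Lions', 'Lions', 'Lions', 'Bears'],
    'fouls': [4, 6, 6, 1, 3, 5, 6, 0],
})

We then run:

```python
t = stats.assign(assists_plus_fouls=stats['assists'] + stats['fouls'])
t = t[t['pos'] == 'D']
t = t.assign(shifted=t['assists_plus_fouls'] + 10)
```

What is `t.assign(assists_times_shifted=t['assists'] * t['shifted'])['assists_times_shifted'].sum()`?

add column assists_plus_fouls = stats['assists'] + stats['fouls']:
  pos  assists    team  fouls  assists_plus_fouls
0   D       18  Eagles      4                  22
1   F        0   Bears      6                   6
2   M        7  Sharks      6                  13
3   D        2  Sharks      1                   3
4   G       15   Lions      3                  18
5   M       13   Lions      5                  18
6   F        0   Lions      6                   6
7   C        9   Bears      0                   9
filter rows where pos == 'D':
  pos  assists    team  fouls  assists_plus_fouls
0   D       18  Eagles      4                  22
3   D        2  Sharks      1                   3
add column shifted = t['assists_plus_fouls'] + 10:
  pos  assists    team  fouls  assists_plus_fouls  shifted
0   D       18  Eagles      4                  22       32
3   D        2  Sharks      1                   3       13
add column assists_times_shifted = t['assists'] * t['shifted']:
  pos  assists    team  fouls  assists_plus_fouls  shifted  assists_times_shifted
0   D       18  Eagles      4                  22       32                    576
3   D        2  Sharks      1                   3       13                     26
Then the sum of column 'assists_times_shifted': 602

602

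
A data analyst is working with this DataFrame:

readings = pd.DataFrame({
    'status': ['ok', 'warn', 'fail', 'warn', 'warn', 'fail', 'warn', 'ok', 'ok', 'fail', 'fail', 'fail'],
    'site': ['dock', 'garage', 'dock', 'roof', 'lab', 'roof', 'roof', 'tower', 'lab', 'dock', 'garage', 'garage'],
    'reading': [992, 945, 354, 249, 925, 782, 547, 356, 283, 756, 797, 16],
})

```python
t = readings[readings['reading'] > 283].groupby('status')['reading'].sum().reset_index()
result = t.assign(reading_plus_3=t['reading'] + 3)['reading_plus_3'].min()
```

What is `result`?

filter rows where reading > 283:
   status    site  reading
0      ok    dock      992
1    warn  garage      945
2    fail    dock      354
4    warn     lab      925
5    fail    roof      782
6    warn    roof      547
7      ok   tower      356
9    fail    dock      756
10   fail  garage      797
group by status, sum of reading:
status
fail    2689
ok      1348
warn    2417
Name: reading, dtype: int64
reset_index():
  status  reading
0   fail     2689
1     ok     1348
2   warn     2417
add column reading_plus_3 = t['reading'] + 3:
  status  reading  reading_plus_3
0   fail     2689            2692
1     ok     1348            1351
2   warn     2417            2420
min of column 'reading_plus_3' → 1351

1351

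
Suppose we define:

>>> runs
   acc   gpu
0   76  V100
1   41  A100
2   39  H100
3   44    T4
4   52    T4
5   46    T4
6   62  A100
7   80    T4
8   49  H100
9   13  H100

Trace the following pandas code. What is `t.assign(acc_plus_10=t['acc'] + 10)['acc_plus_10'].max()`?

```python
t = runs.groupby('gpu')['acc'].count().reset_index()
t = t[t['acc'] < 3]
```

group by gpu, count of acc:
gpu
A100    2
H100    3
T4      4
V100    1
Name: acc, dtype: int64
reset_index():
    gpu  acc
0  A100    2
1  H100    3
2    T4    4
3  V100    1
filter rows where acc < 3:
    gpu  acc
0  A100    2
3  V100    1
add column acc_plus_10 = t['acc'] + 10:
    gpu  acc  acc_plus_10
0  A100    2           12
3  V100    1           11
Finally, max of column 'acc_plus_10' = 12.

12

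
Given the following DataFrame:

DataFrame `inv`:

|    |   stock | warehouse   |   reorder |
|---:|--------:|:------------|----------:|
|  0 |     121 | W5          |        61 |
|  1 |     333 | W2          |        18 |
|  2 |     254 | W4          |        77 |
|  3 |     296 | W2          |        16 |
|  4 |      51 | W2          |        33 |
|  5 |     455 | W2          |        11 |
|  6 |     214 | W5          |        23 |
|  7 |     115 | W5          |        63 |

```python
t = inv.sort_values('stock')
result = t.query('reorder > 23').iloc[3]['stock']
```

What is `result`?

sort by stock:
   stock warehouse  reorder
4     51        W2       33
7    115        W5       63
0    121        W5       61
6    214        W5       23
2    254        W4       77
3    296        W2       16
1    333        W2       18
5    455        W2       11
filter rows where reorder > 23:
   stock warehouse  reorder
4     51        W2       33
7    115        W5       63
0    121        W5       61
2    254        W4       77
value at position 3, column 'stock' → 254

254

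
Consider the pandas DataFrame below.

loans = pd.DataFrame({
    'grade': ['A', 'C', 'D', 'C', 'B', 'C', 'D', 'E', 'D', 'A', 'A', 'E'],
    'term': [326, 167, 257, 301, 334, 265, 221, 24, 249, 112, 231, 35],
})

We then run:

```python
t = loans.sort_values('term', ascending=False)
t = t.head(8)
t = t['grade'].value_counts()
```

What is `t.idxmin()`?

B

sort by term descending:
   grade  term
4      B   334
0      A   326
3      C   301
5      C   265
2      D   257
8      D   249
10     A   231
6      D   221
1      C   167
9      A   112
11     E    35
7      E    24
take first 8 rows:
   grade  term
4      B   334
0      A   326
3      C   301
5      C   265
2      D   257
8      D   249
10     A   231
6      D   221
value_counts of grade:
grade
D    3
A    2
C    2
B    1
Name: count, dtype: int64
So idxmin() = B.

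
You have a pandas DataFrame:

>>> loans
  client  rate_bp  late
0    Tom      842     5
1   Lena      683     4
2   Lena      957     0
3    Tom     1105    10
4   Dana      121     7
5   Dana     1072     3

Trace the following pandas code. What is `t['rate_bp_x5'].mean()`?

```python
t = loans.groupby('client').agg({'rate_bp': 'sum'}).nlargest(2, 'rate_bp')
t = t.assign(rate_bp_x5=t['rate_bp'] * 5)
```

group by client, sum of rate_bp:
        rate_bp
client         
Dana       1193
Lena       1640
Tom        1947
take 2 rows with largest rate_bp:
        rate_bp
client         
Tom        1947
Lena       1640
add column rate_bp_x5 = t['rate_bp'] * 5:
        rate_bp  rate_bp_x5
client                     
Tom        1947        9735
Lena       1640        8200
So mean() = 8967.5.

8967.5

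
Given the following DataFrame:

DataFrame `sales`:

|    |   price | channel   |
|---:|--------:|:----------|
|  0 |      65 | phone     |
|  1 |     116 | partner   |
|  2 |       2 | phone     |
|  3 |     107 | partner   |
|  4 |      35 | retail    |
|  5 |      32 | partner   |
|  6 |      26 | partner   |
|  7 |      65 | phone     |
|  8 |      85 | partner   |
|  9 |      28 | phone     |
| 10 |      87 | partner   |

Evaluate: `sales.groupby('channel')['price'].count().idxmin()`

retail

group by channel, count of price:
channel
partner    6
phone      4
retail     1
Name: price, dtype: int64
Reading off the label with the smallest value, we get retail.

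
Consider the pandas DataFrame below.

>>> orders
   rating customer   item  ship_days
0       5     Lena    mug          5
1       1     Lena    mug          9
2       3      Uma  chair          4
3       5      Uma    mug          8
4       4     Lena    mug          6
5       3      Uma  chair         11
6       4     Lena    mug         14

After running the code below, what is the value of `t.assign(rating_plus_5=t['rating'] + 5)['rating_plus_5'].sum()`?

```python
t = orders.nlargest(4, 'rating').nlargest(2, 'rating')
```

take 4 rows with largest rating:
   rating customer item  ship_days
0       5     Lena  mug          5
3       5      Uma  mug          8
4       4     Lena  mug          6
6       4     Lena  mug         14
take 2 rows with largest rating:
   rating customer item  ship_days
0       5     Lena  mug          5
3       5      Uma  mug          8
add column rating_plus_5 = t['rating'] + 5:
   rating customer item  ship_days  rating_plus_5
0       5     Lena  mug          5             10
3       5      Uma  mug          8             10

20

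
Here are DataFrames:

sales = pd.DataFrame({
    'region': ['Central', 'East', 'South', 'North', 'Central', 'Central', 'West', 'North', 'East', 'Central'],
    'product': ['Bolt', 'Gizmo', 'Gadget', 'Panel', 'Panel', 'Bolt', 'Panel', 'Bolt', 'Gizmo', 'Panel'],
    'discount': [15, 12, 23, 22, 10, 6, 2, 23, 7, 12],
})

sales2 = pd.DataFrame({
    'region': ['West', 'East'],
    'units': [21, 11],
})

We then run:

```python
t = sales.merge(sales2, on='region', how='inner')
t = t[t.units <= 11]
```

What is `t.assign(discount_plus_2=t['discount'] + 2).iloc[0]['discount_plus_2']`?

14

merge on 'region' (how='inner') → 3 rows:
  region product  discount  units
0   East   Gizmo        12     11
1   West   Panel         2     21
2   East   Gizmo         7     11
filter rows where units <= 11:
  region product  discount  units
0   East   Gizmo        12     11
2   East   Gizmo         7     11
add column discount_plus_2 = t['discount'] + 2:
  region product  discount  units  discount_plus_2
0   East   Gizmo        12     11               14
2   East   Gizmo         7     11                9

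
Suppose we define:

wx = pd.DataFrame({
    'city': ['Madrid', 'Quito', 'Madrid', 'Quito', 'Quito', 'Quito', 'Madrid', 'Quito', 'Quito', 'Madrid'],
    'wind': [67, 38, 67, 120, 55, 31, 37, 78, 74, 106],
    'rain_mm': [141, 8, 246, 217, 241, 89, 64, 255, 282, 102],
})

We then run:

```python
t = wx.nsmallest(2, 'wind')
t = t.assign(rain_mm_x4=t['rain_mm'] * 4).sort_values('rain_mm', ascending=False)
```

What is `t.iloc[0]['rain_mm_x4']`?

356

take 2 rows with smallest wind:
     city  wind  rain_mm
5   Quito    31       89
6  Madrid    37       64
add column rain_mm_x4 = t['rain_mm'] * 4:
     city  wind  rain_mm  rain_mm_x4
5   Quito    31       89         356
6  Madrid    37       64         256
sort by rain_mm descending:
     city  wind  rain_mm  rain_mm_x4
5   Quito    31       89         356
6  Madrid    37       64         256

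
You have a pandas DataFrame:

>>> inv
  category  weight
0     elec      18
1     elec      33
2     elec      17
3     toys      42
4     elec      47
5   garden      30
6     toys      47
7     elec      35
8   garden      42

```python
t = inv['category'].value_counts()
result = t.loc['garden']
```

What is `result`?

2

value_counts of category:
category
elec      5
toys      2
garden    2
Name: count, dtype: int64
Finally, value at index 'garden' = 2.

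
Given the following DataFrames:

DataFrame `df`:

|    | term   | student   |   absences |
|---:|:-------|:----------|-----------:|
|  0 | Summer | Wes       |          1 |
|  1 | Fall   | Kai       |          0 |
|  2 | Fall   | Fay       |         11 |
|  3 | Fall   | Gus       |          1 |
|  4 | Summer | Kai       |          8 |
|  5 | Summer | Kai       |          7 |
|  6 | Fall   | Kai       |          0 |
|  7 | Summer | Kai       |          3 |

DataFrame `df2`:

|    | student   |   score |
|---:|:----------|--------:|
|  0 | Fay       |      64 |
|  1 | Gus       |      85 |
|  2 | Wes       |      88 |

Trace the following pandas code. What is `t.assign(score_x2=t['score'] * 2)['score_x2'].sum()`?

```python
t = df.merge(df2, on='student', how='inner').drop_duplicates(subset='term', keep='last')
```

merge on 'student' (how='inner') → 3 rows:
     term student  absences  score
0  Summer     Wes         1     88
1    Fall     Fay        11     64
2    Fall     Gus         1     85
drop duplicate term (keep=last):
     term student  absences  score
0  Summer     Wes         1     88
2    Fall     Gus         1     85
add column score_x2 = t['score'] * 2:
     term student  absences  score  score_x2
0  Summer     Wes         1     88       176
2    Fall     Gus         1     85       170
Finally, sum of column 'score_x2' = 346.

346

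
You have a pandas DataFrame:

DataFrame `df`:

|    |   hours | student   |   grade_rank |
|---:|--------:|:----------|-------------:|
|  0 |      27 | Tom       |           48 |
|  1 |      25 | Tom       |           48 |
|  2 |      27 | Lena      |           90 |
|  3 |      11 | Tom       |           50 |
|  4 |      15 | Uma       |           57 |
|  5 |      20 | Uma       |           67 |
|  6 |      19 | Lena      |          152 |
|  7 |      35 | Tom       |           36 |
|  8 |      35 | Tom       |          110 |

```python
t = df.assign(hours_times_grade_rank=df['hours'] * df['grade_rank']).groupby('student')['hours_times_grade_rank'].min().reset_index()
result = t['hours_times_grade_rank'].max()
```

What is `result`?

2430

add column hours_times_grade_rank = df['hours'] * df['grade_rank']:
   hours student  grade_rank  hours_times_grade_rank
0     27     Tom          48                    1296
1     25     Tom          48                    1200
2     27    Lena          90                    2430
3     11     Tom          50                     550
4     15     Uma          57                     855
5     20     Uma          67                    1340
6     19    Lena         152                    2888
7     35     Tom          36                    1260
8     35     Tom         110                    3850
group by student, min of hours_times_grade_rank:
student
Lena    2430
Tom      550
Uma      855
Name: hours_times_grade_rank, dtype: int64
reset_index():
  student  hours_times_grade_rank
0    Lena                    2430
1     Tom                     550
2     Uma                     855
Taking the max of column 'hours_times_grade_rank' gives 2430.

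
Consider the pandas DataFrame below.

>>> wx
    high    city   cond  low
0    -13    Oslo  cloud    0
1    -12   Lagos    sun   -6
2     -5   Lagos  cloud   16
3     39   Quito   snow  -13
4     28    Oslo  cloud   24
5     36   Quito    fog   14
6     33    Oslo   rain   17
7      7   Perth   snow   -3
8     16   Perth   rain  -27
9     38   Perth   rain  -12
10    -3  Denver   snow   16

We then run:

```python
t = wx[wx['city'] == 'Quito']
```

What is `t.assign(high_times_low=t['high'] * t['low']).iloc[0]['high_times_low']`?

filter rows where city == 'Quito':
   high   city  cond  low
3    39  Quito  snow  -13
5    36  Quito   fog   14
add column high_times_low = t['high'] * t['low']:
   high   city  cond  low  high_times_low
3    39  Quito  snow  -13            -507
5    36  Quito   fog   14             504
value at position 0, column 'high_times_low' → -507

-507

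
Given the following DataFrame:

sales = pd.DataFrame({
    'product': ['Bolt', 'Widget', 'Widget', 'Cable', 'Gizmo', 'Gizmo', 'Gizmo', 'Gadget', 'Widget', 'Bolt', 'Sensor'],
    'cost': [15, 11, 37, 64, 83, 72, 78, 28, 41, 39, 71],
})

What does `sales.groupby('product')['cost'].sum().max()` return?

group by product, sum of cost:
product
Bolt       54
Cable      64
Gadget     28
Gizmo     233
Sensor     71
Widget     89
Name: cost, dtype: int64
Finally, max of the resulting series = 233.

233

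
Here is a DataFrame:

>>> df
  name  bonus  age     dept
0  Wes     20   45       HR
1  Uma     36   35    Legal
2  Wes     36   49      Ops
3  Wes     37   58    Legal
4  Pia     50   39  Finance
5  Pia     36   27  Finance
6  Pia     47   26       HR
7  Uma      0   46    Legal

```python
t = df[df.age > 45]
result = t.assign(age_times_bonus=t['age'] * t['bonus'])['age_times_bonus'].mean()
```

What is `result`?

filter rows where age > 45:
  name  bonus  age   dept
2  Wes     36   49    Ops
3  Wes     37   58  Legal
7  Uma      0   46  Legal
add column age_times_bonus = t['age'] * t['bonus']:
  name  bonus  age   dept  age_times_bonus
2  Wes     36   49    Ops             1764
3  Wes     37   58  Legal             2146
7  Uma      0   46  Legal                0

1303.33333333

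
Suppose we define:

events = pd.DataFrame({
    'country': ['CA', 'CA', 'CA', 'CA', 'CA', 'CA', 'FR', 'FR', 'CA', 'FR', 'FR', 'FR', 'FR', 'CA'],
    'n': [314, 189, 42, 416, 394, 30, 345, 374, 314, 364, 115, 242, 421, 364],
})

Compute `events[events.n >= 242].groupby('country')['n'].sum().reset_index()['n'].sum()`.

3548

filter rows where n >= 242:
   country    n
0       CA  314
3       CA  416
4       CA  394
6       FR  345
7       FR  374
8       CA  314
9       FR  364
11      FR  242
12      FR  421
13      CA  364
group by country, sum of n:
country
CA    1802
FR    1746
Name: n, dtype: int64
reset_index():
  country     n
0      CA  1802
1      FR  1746
The sum of column 'n' is 3548.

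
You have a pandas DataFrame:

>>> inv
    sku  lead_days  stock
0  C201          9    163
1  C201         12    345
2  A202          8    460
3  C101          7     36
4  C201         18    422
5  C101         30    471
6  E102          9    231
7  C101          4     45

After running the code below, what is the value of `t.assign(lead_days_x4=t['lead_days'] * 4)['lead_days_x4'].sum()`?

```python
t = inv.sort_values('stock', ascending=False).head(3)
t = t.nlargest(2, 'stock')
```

sort by stock descending:
    sku  lead_days  stock
5  C101         30    471
2  A202          8    460
4  C201         18    422
1  C201         12    345
6  E102          9    231
0  C201          9    163
7  C101          4     45
3  C101          7     36
take first 3 rows:
    sku  lead_days  stock
5  C101         30    471
2  A202          8    460
4  C201         18    422
take 2 rows with largest stock:
    sku  lead_days  stock
5  C101         30    471
2  A202          8    460
add column lead_days_x4 = t['lead_days'] * 4:
    sku  lead_days  stock  lead_days_x4
5  C101         30    471           120
2  A202          8    460            32
sum of column 'lead_days_x4' → 152

152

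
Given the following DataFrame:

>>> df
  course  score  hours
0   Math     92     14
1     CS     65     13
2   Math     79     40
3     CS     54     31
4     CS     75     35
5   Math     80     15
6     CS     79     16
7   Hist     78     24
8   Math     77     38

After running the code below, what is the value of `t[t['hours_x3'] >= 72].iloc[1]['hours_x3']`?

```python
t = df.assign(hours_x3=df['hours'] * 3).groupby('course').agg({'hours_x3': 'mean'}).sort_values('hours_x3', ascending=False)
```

add column hours_x3 = df['hours'] * 3:
  course  score  hours  hours_x3
0   Math     92     14        42
1     CS     65     13        39
2   Math     79     40       120
3     CS     54     31        93
4     CS     75     35       105
5   Math     80     15        45
6     CS     79     16        48
7   Hist     78     24        72
8   Math     77     38       114
group by course, mean of hours_x3:
        hours_x3
course          
CS         71.25
Hist       72.00
Math       80.25
sort by hours_x3 descending:
        hours_x3
course          
Math       80.25
Hist       72.00
CS         71.25
filter rows where hours_x3 >= 72:
        hours_x3
course          
Math       80.25
Hist       72.00
Then the value at position 1, column 'hours_x3': 72.0

72.0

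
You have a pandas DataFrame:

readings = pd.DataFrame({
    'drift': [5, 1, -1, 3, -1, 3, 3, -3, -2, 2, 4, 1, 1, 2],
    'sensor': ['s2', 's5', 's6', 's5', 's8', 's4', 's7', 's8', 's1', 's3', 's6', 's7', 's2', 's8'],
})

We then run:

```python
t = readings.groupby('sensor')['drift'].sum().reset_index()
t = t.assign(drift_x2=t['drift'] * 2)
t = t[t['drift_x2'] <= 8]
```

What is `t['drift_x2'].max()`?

group by sensor, sum of drift:
sensor
s1   -2
s2    6
s3    2
s4    3
s5    4
s6    3
s7    4
s8   -2
Name: drift, dtype: int64
reset_index():
  sensor  drift
0     s1     -2
1     s2      6
2     s3      2
3     s4      3
4     s5      4
5     s6      3
6     s7      4
7     s8     -2
add column drift_x2 = t['drift'] * 2:
  sensor  drift  drift_x2
0     s1     -2        -4
1     s2      6        12
2     s3      2         4
3     s4      3         6
4     s5      4         8
5     s6      3         6
6     s7      4         8
7     s8     -2        -4
filter rows where drift_x2 <= 8:
  sensor  drift  drift_x2
0     s1     -2        -4
2     s3      2         4
3     s4      3         6
4     s5      4         8
5     s6      3         6
6     s7      4         8
7     s8     -2        -4
max of column 'drift_x2' → 8

8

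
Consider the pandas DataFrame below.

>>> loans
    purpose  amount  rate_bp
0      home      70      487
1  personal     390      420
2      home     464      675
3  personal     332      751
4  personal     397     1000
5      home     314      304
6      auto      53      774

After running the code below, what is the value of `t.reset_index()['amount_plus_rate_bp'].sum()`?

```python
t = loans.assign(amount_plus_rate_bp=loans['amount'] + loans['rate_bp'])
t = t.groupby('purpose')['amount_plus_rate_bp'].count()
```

add column amount_plus_rate_bp = loans['amount'] + loans['rate_bp']:
    purpose  amount  rate_bp  amount_plus_rate_bp
0      home      70      487                  557
1  personal     390      420                  810
2      home     464      675                 1139
3  personal     332      751                 1083
4  personal     397     1000                 1397
5      home     314      304                  618
6      auto      53      774                  827
group by purpose, count of amount_plus_rate_bp:
purpose
auto        1
home        3
personal    3
Name: amount_plus_rate_bp, dtype: int64
reset_index():
    purpose  amount_plus_rate_bp
0      auto                    1
1      home                    3
2  personal                    3
Hence 7.

7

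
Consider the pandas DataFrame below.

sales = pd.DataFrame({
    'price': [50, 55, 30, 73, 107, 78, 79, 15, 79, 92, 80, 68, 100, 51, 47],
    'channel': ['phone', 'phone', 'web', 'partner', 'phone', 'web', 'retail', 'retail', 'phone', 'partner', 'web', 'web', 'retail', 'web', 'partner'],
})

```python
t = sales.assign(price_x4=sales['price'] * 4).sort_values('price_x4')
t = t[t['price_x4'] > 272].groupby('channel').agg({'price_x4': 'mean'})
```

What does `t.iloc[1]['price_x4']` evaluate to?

add column price_x4 = sales['price'] * 4:
    price  channel  price_x4
0      50    phone       200
1      55    phone       220
2      30      web       120
3      73  partner       292
4     107    phone       428
5      78      web       312
6      79   retail       316
7      15   retail        60
8      79    phone       316
9      92  partner       368
10     80      web       320
11     68      web       272
12    100   retail       400
13     51      web       204
14     47  partner       188
sort by price_x4:
    price  channel  price_x4
7      15   retail        60
2      30      web       120
14     47  partner       188
0      50    phone       200
13     51      web       204
1      55    phone       220
11     68      web       272
3      73  partner       292
5      78      web       312
6      79   retail       316
8      79    phone       316
10     80      web       320
9      92  partner       368
12    100   retail       400
4     107    phone       428
filter rows where price_x4 > 272:
    price  channel  price_x4
3      73  partner       292
5      78      web       312
6      79   retail       316
8      79    phone       316
10     80      web       320
9      92  partner       368
12    100   retail       400
4     107    phone       428
group by channel, mean of price_x4:
         price_x4
channel          
partner     330.0
phone       372.0
retail      358.0
web         316.0
Reading off the value at position 1, column 'price_x4', we get 372.0.

372.0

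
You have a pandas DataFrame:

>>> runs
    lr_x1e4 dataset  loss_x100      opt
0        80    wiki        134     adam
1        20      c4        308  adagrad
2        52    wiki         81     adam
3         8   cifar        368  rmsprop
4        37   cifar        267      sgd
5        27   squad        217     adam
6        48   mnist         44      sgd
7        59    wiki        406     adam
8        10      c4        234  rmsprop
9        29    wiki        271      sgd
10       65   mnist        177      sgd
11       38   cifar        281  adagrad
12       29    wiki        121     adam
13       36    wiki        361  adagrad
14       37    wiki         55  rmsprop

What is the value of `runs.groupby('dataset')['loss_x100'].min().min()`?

44

group by dataset, min of loss_x100:
dataset
c4       234
cifar    267
mnist     44
squad    217
wiki      55
Name: loss_x100, dtype: int64
Hence 44.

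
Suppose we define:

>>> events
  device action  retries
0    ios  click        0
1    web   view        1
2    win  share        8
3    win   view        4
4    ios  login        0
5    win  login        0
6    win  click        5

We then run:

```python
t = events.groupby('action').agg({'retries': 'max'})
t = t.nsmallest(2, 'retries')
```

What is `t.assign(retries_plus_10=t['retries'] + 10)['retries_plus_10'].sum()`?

24

group by action, max of retries:
        retries
action         
click         5
login         0
share         8
view          4
take 2 rows with smallest retries:
        retries
action         
login         0
view          4
add column retries_plus_10 = t['retries'] + 10:
        retries  retries_plus_10
action                          
login         0               10
view          4               14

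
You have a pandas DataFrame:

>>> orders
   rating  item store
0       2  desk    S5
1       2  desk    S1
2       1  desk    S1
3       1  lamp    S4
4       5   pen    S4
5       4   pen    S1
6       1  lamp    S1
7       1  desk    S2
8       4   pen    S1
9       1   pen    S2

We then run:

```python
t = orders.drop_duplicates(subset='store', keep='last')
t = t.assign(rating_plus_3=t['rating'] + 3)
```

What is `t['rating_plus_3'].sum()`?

24

drop duplicate store (keep=last):
   rating  item store
0       2  desk    S5
4       5   pen    S4
8       4   pen    S1
9       1   pen    S2
add column rating_plus_3 = t['rating'] + 3:
   rating  item store  rating_plus_3
0       2  desk    S5              5
4       5   pen    S4              8
8       4   pen    S1              7
9       1   pen    S2              4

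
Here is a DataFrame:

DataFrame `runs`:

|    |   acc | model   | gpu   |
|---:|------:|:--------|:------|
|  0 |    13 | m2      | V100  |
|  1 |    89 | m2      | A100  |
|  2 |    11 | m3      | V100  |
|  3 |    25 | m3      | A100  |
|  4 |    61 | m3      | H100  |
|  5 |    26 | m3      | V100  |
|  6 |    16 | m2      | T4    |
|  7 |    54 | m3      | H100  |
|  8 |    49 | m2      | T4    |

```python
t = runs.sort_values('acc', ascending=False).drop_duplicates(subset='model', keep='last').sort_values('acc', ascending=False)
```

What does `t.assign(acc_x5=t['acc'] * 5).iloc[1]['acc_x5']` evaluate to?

55

sort by acc descending:
   acc model   gpu
1   89    m2  A100
4   61    m3  H100
7   54    m3  H100
8   49    m2    T4
5   26    m3  V100
3   25    m3  A100
6   16    m2    T4
0   13    m2  V100
2   11    m3  V100
drop duplicate model (keep=last):
   acc model   gpu
0   13    m2  V100
2   11    m3  V100
sort by acc descending:
   acc model   gpu
0   13    m2  V100
2   11    m3  V100
add column acc_x5 = t['acc'] * 5:
   acc model   gpu  acc_x5
0   13    m2  V100      65
2   11    m3  V100      55
value at position 1, column 'acc_x5' → 55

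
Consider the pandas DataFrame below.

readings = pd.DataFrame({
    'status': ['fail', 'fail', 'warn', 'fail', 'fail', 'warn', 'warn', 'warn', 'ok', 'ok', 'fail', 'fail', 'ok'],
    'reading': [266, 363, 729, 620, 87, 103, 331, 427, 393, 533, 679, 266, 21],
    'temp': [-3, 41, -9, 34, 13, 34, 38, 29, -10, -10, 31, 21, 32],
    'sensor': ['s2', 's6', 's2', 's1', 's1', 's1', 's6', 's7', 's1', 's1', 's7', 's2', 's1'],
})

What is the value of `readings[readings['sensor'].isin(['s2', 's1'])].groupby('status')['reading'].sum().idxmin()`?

filter rows where sensor in ['s2', 's1']:
   status  reading  temp sensor
0    fail      266    -3     s2
2    warn      729    -9     s2
3    fail      620    34     s1
4    fail       87    13     s1
5    warn      103    34     s1
8      ok      393   -10     s1
9      ok      533   -10     s1
11   fail      266    21     s2
12     ok       21    32     s1
group by status, sum of reading:
status
fail    1239
ok       947
warn     832
Name: reading, dtype: int64
Then the label with the smallest value: warn

warn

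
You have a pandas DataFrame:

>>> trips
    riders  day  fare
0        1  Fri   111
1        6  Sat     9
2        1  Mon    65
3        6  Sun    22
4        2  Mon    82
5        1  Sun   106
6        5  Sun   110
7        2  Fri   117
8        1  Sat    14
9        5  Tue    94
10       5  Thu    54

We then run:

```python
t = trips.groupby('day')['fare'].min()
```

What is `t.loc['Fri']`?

group by day, min of fare:
day
Fri    111
Mon     65
Sat      9
Sun     22
Thu     54
Tue     94
Name: fare, dtype: int64
Then the value at index 'Fri': 111

111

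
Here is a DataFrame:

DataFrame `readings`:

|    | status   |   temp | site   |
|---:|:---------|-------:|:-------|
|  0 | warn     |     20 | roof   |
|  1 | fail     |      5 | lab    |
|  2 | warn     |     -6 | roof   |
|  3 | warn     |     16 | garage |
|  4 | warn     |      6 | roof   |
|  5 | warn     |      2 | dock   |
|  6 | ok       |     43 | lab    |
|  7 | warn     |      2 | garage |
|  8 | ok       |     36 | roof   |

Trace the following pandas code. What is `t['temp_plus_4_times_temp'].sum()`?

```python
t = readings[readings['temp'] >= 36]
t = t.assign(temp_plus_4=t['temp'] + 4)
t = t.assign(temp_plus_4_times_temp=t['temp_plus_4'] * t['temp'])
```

filter rows where temp >= 36:
  status  temp  site
6     ok    43   lab
8     ok    36  roof
add column temp_plus_4 = t['temp'] + 4:
  status  temp  site  temp_plus_4
6     ok    43   lab           47
8     ok    36  roof           40
add column temp_plus_4_times_temp = t['temp_plus_4'] * t['temp']:
  status  temp  site  temp_plus_4  temp_plus_4_times_temp
6     ok    43   lab           47                    2021
8     ok    36  roof           40                    1440
The sum of column 'temp_plus_4_times_temp' is 3461.

3461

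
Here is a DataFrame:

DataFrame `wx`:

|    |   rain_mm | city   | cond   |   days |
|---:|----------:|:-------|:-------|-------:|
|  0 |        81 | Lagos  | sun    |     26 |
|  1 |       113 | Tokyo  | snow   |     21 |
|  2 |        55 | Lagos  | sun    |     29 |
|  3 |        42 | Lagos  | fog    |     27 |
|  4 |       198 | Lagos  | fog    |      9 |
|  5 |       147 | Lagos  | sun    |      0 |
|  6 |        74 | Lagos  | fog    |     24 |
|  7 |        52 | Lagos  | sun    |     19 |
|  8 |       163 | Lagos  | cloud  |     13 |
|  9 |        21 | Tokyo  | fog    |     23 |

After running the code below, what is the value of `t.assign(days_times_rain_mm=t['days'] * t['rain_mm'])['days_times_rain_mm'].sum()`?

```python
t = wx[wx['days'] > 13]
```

10455

filter rows where days > 13:
   rain_mm   city  cond  days
0       81  Lagos   sun    26
1      113  Tokyo  snow    21
2       55  Lagos   sun    29
3       42  Lagos   fog    27
6       74  Lagos   fog    24
7       52  Lagos   sun    19
9       21  Tokyo   fog    23
add column days_times_rain_mm = t['days'] * t['rain_mm']:
   rain_mm   city  cond  days  days_times_rain_mm
0       81  Lagos   sun    26                2106
1      113  Tokyo  snow    21                2373
2       55  Lagos   sun    29                1595
3       42  Lagos   fog    27                1134
6       74  Lagos   fog    24                1776
7       52  Lagos   sun    19                 988
9       21  Tokyo   fog    23                 483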